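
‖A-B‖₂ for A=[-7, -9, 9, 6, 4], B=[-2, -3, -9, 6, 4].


d = √((-7+ 2)² + (-9+ 3)² + (9+ 9)² + (6-6)² + (4-4)²)
  = √(25 + 36 + 324 + 0 + 0)
  = √385 = 19.6214

19.6214


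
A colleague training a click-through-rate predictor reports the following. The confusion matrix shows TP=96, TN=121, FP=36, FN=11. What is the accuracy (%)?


Accuracy = (TP+TN)/(TP+TN+FP+FN)
= (96+121)/(264)
= 217/264 = 82.2%

82.2%


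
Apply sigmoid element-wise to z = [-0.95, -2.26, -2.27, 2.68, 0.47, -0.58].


σ(-0.95) = 1/(1+e^0.95) = 0.2789
σ(-2.26) = 1/(1+e^2.26) = 0.0945
σ(-2.27) = 1/(1+e^2.27) = 0.0936
σ(2.68) = 1/(1+e^-2.68) = 0.9358
σ(0.47) = 1/(1+e^-0.47) = 0.6154
σ(-0.58) = 1/(1+e^0.58) = 0.3589
result = [0.2789, 0.0945, 0.0936, 0.9358, 0.6154, 0.3589]

[0.2789, 0.0945, 0.0936, 0.9358, 0.6154, 0.3589]


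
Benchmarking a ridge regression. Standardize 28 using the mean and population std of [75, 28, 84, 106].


μ = 73.25, σ = 28.455
z = (28 - 73.25)/28.455 = -1.5902

-1.5902


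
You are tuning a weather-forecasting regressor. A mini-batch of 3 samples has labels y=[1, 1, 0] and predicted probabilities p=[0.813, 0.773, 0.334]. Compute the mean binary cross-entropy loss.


L[0] = -ln(0.813) = 0.207
L[1] = -ln(0.773) = 0.2575
L[2] = -ln(1-0.334) = -ln(0.666) = 0.4065
mean = (0.207 + 0.2575 + 0.4065)/3 = 0.2903

0.2903


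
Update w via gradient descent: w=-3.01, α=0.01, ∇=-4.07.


w_new = w - α·∇
= -3.01 - 0.01·-4.07
= -3.01 + 0.0407
= -2.9693

-2.9693


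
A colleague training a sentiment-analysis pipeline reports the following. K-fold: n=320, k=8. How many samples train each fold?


Fold size = 320/8 = 40
Training per fold = 320 - 40 = 280

280


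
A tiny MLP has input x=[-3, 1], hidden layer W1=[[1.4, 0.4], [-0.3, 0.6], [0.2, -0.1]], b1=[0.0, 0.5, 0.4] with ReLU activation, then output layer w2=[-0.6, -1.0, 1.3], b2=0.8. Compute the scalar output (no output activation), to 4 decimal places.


z1[0] = (1.4)·(-3) + (0.4)·(1) + 0.0 = -3.8
z1[1] = (-0.3)·(-3) + (0.6)·(1) + 0.5 = 2.0
z1[2] = (0.2)·(-3) + (-0.1)·(1) + 0.4 = -0.3
h = ReLU(z1) = [0.0, 2.0, 0.0]
output = (-0.6)·(0.0) + (-1.0)·(2.0) + (1.3)·(0.0) + 0.8 = -1.2

-1.2


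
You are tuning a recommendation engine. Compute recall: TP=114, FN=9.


Recall = TP/(TP+FN)
= 114/(114+9)
= 114/123 = 92.68%

92.68%


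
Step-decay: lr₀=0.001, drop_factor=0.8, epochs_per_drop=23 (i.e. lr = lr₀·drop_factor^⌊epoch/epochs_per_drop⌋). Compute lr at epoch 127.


n_drops = ⌊127/23⌋ = 5
lr = 0.001·0.8^5 = 0.001·0.32768 = 0.00032768

0.00032768


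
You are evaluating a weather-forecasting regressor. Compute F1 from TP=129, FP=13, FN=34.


Precision = 129/142 = 0.9085
Recall = 129/163 = 0.7914
F1 = 2·P·R/(P+R) = 2·TP/(2·TP+FP+FN) = 258/(258+13+34) = 258/305 = 0.8459

0.8459


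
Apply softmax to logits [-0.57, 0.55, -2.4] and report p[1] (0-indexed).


Exponentials: e^-0.57=0.5655, e^0.55=1.7333, e^-2.4=0.0907
Sum = 2.3895
Softmax = [0.2367, 0.7254, 0.038]
p[1] = 1.7333/2.3895 = 0.7254

0.7254


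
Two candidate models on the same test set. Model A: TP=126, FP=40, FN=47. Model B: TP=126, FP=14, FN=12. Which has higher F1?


Model A: P=126/166=0.759, R=126/173=0.7283, F1=2PR/(P+R)=2TP/(2TP+FP+FN)=252/339=0.7434
Model B: P=126/140=0.9, R=126/138=0.913, F1=2PR/(P+R)=2TP/(2TP+FP+FN)=252/278=0.9065
0.7434 < 0.9065 → Model B

Model B


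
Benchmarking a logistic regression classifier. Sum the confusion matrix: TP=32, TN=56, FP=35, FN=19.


Total = TP + TN + FP + FN
= 32 + 56 + 35 + 19
= 142
(Predicted positive: 67, predicted negative: 75)

142


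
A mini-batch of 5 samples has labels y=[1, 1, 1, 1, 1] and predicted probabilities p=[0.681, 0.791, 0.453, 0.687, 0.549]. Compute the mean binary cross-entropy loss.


L[0] = -ln(0.681) = 0.3842
L[1] = -ln(0.791) = 0.2345
L[2] = -ln(0.453) = 0.7919
L[3] = -ln(0.687) = 0.3754
L[4] = -ln(0.549) = 0.5997
mean = (0.3842 + 0.2345 + 0.7919 + 0.3754 + 0.5997)/5 = 0.4771

0.4771


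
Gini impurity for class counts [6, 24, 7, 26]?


Probabilities: [6/63, 24/63, 7/63, 26/63] ≈ [0.0952, 0.381, 0.1111, 0.4127]
Σpᵢ² = (36 + 576 + 49 + 676)/63² = 1337/3969
Gini = 1 - Σpᵢ² = 1 - 1337/3969 = 0.6631

0.6631


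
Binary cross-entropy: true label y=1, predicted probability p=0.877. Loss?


BCE = -[y·ln(p) + (1-y)·ln(1-p)]
= -1·ln(0.877) - 0
= -ln(0.877) = 0.1312

0.1312


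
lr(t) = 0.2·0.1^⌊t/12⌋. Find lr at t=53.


n_drops = ⌊53/12⌋ = 4
lr = 0.2·0.1^4 = 0.2·0.0001 = 0.00002

0.00002


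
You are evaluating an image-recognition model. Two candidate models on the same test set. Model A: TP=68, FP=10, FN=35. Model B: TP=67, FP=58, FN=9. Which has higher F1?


Model A: P=68/78=0.8718, R=68/103=0.6602, F1=2PR/(P+R)=2TP/(2TP+FP+FN)=136/181=0.7514
Model B: P=67/125=0.536, R=67/76=0.8816, F1=2PR/(P+R)=2TP/(2TP+FP+FN)=134/201=0.6667
0.7514 > 0.6667 → Model A

Model A


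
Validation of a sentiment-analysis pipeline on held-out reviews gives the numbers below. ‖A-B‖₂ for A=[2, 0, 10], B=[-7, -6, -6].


d = √((2+ 7)² + (0+ 6)² + (10+ 6)²)
  = √(81 + 36 + 256)
  = √373 = 19.3132

19.3132


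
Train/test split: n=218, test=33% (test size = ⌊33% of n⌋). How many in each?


Test = ⌊218·33/100⌋ = 71
Train = 218 - 71 = 147

Train: 147, Test: 71


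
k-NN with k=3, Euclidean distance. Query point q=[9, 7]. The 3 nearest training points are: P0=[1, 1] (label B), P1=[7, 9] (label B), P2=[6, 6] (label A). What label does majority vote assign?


d(q,P0) = 10.0  (label B)
d(q,P1) = 2.8284  (label B)
d(q,P2) = 3.1623  (label A)
Votes: A=1, B=2
Majority → B

B


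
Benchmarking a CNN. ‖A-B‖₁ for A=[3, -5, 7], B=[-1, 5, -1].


d = |3+ 1| + |-5-5| + |7+ 1|
  = 4 + 10 + 8
  = 22

22


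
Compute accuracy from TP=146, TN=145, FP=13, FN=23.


Accuracy = (TP+TN)/(TP+TN+FP+FN)
= (146+145)/(327)
= 291/327 = 88.99%

88.99%


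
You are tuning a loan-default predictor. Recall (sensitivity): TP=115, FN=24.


Recall = TP/(TP+FN)
= 115/(115+24)
= 115/139 = 82.73%

82.73%


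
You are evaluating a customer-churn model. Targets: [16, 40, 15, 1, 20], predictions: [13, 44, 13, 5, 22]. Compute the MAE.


Absolute errors: |16-13|=3, |40-44|=4, |15-13|=2, |1-5|=4, |20-22|=2
Sum = 15
MAE = 15/5 = 3

3


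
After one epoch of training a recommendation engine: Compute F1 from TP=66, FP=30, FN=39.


Precision = 66/96 = 0.6875
Recall = 66/105 = 0.6286
F1 = 2·P·R/(P+R) = 2·TP/(2·TP+FP+FN) = 132/(132+30+39) = 132/201 = 0.6567

0.6567


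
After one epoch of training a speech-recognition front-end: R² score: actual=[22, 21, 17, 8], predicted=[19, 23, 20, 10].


ȳ = 17
SS_res = Σ(y-ŷ)² = 26
SS_tot = Σ(y-ȳ)² = 122
R² = 1 - SS_res/SS_tot = 1 - 0.2131 = 0.7869

0.7869


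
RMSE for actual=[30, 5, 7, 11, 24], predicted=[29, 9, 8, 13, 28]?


MSE = 38/5 = 7.6
RMSE = √(38/5) = 2.7568

2.7568


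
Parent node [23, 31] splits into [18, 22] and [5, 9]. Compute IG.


Parent = [23, 31], H_parent = 0.9841
H_left = 0.9928 (n=40), H_right = 0.9403 (n=14)
H_children = (40/54)·0.9928 + (14/54)·0.9403 = 0.9792
IG = 0.9841 - 0.9792 = 0.0049

0.0049


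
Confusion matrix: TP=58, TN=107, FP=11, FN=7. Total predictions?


Total = TP + TN + FP + FN
= 58 + 107 + 11 + 7
= 183
(Predicted positive: 69, predicted negative: 114)

183


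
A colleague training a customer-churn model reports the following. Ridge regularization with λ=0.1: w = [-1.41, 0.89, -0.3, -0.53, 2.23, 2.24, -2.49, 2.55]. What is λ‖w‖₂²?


‖w‖₂² = (-1.41)² + (0.89)² + (-0.3)² + (-0.53)² + (2.23)² + (2.24)² + (-2.49)² + (2.55)²
     = 1.9881 + 0.7921 + 0.09 + 0.2809 + 4.9729 + 5.0176 + 6.2001 + 6.5025
     = 25.8442
λ·‖w‖₂² = 0.1·25.8442 = 2.58442

2.58442


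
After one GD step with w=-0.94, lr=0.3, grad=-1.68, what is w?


w_new = w - α·∇
= -0.94 - 0.3·-1.68
= -0.94 + 0.504
= -0.436

-0.436


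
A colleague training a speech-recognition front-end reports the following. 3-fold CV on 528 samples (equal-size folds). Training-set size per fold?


Fold size = 528/3 = 176
Training per fold = 528 - 176 = 352

352


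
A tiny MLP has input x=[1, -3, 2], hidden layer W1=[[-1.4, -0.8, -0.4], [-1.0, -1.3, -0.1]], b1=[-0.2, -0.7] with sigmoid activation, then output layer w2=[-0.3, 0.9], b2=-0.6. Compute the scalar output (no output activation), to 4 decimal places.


z1[0] = (-1.4)·(1) + (-0.8)·(-3) + (-0.4)·(2) - 0.2 = 0.0
z1[1] = (-1.0)·(1) + (-1.3)·(-3) + (-0.1)·(2) - 0.7 = 2.0
h = sigmoid(z1) = [0.5, 0.8808]
output = (-0.3)·(0.5) + (0.9)·(0.8808) - 0.6 = 0.0427

0.0427


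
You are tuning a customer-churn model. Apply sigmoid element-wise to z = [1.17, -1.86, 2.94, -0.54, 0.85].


σ(1.17) = 1/(1+e^-1.17) = 0.7631
σ(-1.86) = 1/(1+e^1.86) = 0.1347
σ(2.94) = 1/(1+e^-2.94) = 0.9498
σ(-0.54) = 1/(1+e^0.54) = 0.3682
σ(0.85) = 1/(1+e^-0.85) = 0.7006
result = [0.7631, 0.1347, 0.9498, 0.3682, 0.7006]

[0.7631, 0.1347, 0.9498, 0.3682, 0.7006]


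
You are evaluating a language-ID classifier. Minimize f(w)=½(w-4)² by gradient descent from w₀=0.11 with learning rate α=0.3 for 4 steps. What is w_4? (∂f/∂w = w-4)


step 1: grad = 0.11-4 = -3.89; w = 0.11 - 0.3·(-3.89) = 1.277
step 2: grad = 1.277-4 = -2.723; w = 1.277 - 0.3·(-2.723) = 2.0939
step 3: grad = 2.0939-4 = -1.9061; w = 2.0939 - 0.3·(-1.9061) = 2.66573
step 4: grad = 2.66573-4 = -1.33427; w = 2.66573 - 0.3·(-1.33427) = 3.066011

3.066011


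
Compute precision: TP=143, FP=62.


Precision = TP/(TP+FP)
= 143/(143+62)
= 143/205 = 69.76%

69.76%


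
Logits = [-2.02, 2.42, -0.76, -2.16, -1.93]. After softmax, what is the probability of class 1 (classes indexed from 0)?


Exponentials: e^-2.02=0.1327, e^2.42=11.2459, e^-0.76=0.4677, e^-2.16=0.1153, e^-1.93=0.1451
Sum = 12.1067
Softmax = [0.011, 0.9289, 0.0386, 0.0095, 0.012]
p[1] = 11.2459/12.1067 = 0.9289

0.9289


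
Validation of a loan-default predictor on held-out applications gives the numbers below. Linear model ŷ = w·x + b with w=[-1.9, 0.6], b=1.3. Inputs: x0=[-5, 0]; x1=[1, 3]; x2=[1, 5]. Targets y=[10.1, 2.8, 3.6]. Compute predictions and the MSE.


ŷ0 = (-1.9)·(-5) + (0.6)·(0) + 1.3 = 10.8
ŷ1 = (-1.9)·(1) + (0.6)·(3) + 1.3 = 1.2
ŷ2 = (-1.9)·(1) + (0.6)·(5) + 1.3 = 2.4
errors² = [0.49, 2.56, 1.44]
MSE = 4.4900/3 = 1.4967

1.4967


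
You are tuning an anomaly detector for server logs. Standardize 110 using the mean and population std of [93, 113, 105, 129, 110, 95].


μ = 107.5, σ = 12.052
z = (110 - 107.5)/12.052 = 0.2074

0.2074


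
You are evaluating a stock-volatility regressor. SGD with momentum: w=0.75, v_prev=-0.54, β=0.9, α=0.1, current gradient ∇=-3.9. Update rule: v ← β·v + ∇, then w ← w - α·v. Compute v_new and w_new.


v_new = 0.9·-0.54 - 3.9 = -0.486 - 3.9 = -4.386
w_new = 0.75 - 0.1·-4.386 = 0.75 + 0.4386 = 1.1886

v_new=-4.386, w_new=1.1886


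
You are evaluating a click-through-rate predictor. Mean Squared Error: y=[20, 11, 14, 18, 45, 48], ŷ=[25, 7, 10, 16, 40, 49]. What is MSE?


Squared errors: (20-25)²=25, (11-7)²=16, (14-10)²=16, (18-16)²=4, (45-40)²=25, (48-49)²=1
Sum = 87
MSE = 87/6 = 29/2

29/2


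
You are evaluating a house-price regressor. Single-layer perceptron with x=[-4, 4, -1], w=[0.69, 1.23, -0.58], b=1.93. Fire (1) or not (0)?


z = (-4)·(0.69) + (4)·(1.23) + (-1)·(-0.58) + 1.93
  = 4.67
step(z) = 1 (z≥0)

1


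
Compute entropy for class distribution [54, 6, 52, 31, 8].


Probabilities: [54/151, 6/151, 52/151, 31/151, 8/151] ≈ [0.3576, 0.0397, 0.3444, 0.2053, 0.053]
H = -((54/151)·log₂(54/151) + (6/151)·log₂(6/151) + (52/151)·log₂(52/151) + (31/151)·log₂(31/151) + (8/151)·log₂(8/151))
  = 1.9386 bits

1.9386 bits


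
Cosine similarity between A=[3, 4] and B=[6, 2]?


A·B = 3·6 + 4·2 = 26
‖A‖ = √25 = 5, ‖B‖ = √40 = 6.3246
cos = 26/(√25·√40) = 26/√1000 = 0.8222

0.8222


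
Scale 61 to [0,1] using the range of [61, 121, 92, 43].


min=43, max=121
(61-43)/(121-43) = 18/78 = 0.2308

0.2308


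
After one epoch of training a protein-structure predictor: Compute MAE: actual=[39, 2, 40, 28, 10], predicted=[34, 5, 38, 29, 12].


Absolute errors: |39-34|=5, |2-5|=3, |40-38|=2, |28-29|=1, |10-12|=2
Sum = 13
MAE = 13/5 = 13/5

13/5


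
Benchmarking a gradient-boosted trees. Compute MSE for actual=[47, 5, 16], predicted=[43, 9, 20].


Squared errors: (47-43)²=16, (5-9)²=16, (16-20)²=16
Sum = 48
MSE = 48/3 = 16

16


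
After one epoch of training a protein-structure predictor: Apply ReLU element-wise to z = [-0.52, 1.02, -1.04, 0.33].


ReLU(-0.52) = max(0, -0.52) = 0.0
ReLU(1.02) = max(0, 1.02) = 1.02
ReLU(-1.04) = max(0, -1.04) = 0.0
ReLU(0.33) = max(0, 0.33) = 0.33
result = [0.0, 1.02, 0.0, 0.33]

[0.0, 1.02, 0.0, 0.33]


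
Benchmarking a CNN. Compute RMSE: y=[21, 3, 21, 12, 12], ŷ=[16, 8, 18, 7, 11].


MSE = 85/5 = 17
RMSE = √(85/5) = 4.1231

4.1231


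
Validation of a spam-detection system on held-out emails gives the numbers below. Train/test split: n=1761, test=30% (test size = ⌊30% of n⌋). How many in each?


Test = ⌊1761·30/100⌋ = 528
Train = 1761 - 528 = 1233

Train: 1233, Test: 528


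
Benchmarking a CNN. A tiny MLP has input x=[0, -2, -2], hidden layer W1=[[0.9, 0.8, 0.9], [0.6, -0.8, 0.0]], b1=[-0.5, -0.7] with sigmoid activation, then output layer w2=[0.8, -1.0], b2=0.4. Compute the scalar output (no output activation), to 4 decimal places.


z1[0] = (0.9)·(0) + (0.8)·(-2) + (0.9)·(-2) - 0.5 = -3.9
z1[1] = (0.6)·(0) + (-0.8)·(-2) + (0.0)·(-2) - 0.7 = 0.9
h = sigmoid(z1) = [0.0198, 0.7109]
output = (0.8)·(0.0198) + (-1.0)·(0.7109) + 0.4 = -0.2951

-0.2951


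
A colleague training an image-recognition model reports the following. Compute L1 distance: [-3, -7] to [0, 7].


d = |-3-0| + |-7-7|
  = 3 + 14
  = 17

17


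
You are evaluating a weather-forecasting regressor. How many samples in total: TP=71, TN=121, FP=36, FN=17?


Total = TP + TN + FP + FN
= 71 + 121 + 36 + 17
= 245
(Predicted positive: 107, predicted negative: 138)

245


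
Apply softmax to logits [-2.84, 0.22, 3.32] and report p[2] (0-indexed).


Exponentials: e^-2.84=0.0584, e^0.22=1.2461, e^3.32=27.6604
Sum = 28.9649
Softmax = [0.002, 0.043, 0.955]
p[2] = 27.6604/28.9649 = 0.955

0.955


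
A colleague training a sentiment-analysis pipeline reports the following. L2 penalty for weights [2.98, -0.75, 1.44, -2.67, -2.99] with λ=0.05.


‖w‖₂² = (2.98)² + (-0.75)² + (1.44)² + (-2.67)² + (-2.99)²
     = 8.8804 + 0.5625 + 2.0736 + 7.1289 + 8.9401
     = 27.5855
λ·‖w‖₂² = 0.05·27.5855 = 1.379275

1.379275


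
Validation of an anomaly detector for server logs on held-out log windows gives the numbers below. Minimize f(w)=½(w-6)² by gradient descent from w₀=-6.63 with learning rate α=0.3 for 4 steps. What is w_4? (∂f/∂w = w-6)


step 1: grad = -6.63-6 = -12.63; w = -6.63 - 0.3·(-12.63) = -2.841
step 2: grad = -2.841-6 = -8.841; w = -2.841 - 0.3·(-8.841) = -0.1887
step 3: grad = -0.1887-6 = -6.1887; w = -0.1887 - 0.3·(-6.1887) = 1.66791
step 4: grad = 1.66791-6 = -4.33209; w = 1.66791 - 0.3·(-4.33209) = 2.967537

2.967537


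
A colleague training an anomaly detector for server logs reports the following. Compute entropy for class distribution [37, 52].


Probabilities: [37/89, 52/89] ≈ [0.4157, 0.5843]
H = -((37/89)·log₂(37/89) + (52/89)·log₂(52/89))
  = 0.9794 bits

0.9794 bits


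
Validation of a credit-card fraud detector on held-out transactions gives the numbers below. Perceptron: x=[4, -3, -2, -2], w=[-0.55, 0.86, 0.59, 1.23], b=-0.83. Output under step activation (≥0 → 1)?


z = (4)·(-0.55) + (-3)·(0.86) + (-2)·(0.59) + (-2)·(1.23) - 0.83
  = -9.25
step(z) = 0 (z<0)

0


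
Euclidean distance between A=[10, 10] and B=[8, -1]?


d = √((10-8)² + (10+ 1)²)
  = √(4 + 121)
  = √125 = 11.1803

11.1803


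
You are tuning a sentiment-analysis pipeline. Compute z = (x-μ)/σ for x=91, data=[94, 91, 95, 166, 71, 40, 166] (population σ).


μ = 103.2857, σ = 43.4568
z = (91 - 103.2857)/43.4568 = -0.2827

-0.2827


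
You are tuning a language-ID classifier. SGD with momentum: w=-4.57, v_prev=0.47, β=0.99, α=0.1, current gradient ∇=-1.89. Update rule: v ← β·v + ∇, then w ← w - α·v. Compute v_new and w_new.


v_new = 0.99·0.47 - 1.89 = 0.4653 - 1.89 = -1.4247
w_new = -4.57 - 0.1·-1.4247 = -4.57 + 0.14247 = -4.42753

v_new=-1.4247, w_new=-4.42753


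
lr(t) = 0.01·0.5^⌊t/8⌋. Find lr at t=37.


n_drops = ⌊37/8⌋ = 4
lr = 0.01·0.5^4 = 0.01·0.0625 = 0.000625

0.000625


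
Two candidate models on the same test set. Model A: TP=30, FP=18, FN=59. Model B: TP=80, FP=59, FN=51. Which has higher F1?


Model A: P=30/48=0.625, R=30/89=0.3371, F1=2PR/(P+R)=2TP/(2TP+FP+FN)=60/137=0.438
Model B: P=80/139=0.5755, R=80/131=0.6107, F1=2PR/(P+R)=2TP/(2TP+FP+FN)=160/270=0.5926
0.438 < 0.5926 → Model B

Model B


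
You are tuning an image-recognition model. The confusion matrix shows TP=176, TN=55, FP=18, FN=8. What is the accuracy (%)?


Accuracy = (TP+TN)/(TP+TN+FP+FN)
= (176+55)/(257)
= 231/257 = 89.88%

89.88%


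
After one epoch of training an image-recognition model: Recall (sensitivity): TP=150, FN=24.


Recall = TP/(TP+FN)
= 150/(150+24)
= 150/174 = 86.21%

86.21%


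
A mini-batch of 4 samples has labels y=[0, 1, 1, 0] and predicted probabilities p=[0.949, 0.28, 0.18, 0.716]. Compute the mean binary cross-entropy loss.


L[0] = -ln(1-0.949) = -ln(0.051) = 2.9759
L[1] = -ln(0.28) = 1.273
L[2] = -ln(0.18) = 1.7148
L[3] = -ln(1-0.716) = -ln(0.284) = 1.2588
mean = (2.9759 + 1.273 + 1.7148 + 1.2588)/4 = 1.8056

1.8056


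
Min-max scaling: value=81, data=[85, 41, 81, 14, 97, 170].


min=14, max=170
(81-14)/(170-14) = 67/156 = 0.4295

0.4295


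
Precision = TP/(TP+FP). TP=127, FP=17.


Precision = TP/(TP+FP)
= 127/(127+17)
= 127/144 = 88.19%

88.19%


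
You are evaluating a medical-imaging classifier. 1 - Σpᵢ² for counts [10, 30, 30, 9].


Probabilities: [10/79, 30/79, 30/79, 9/79] ≈ [0.1266, 0.3797, 0.3797, 0.1139]
Σpᵢ² = (100 + 900 + 900 + 81)/79² = 1981/6241
Gini = 1 - Σpᵢ² = 1 - 1981/6241 = 0.6826

0.6826


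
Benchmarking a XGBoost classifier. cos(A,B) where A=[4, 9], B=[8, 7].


A·B = 4·8 + 9·7 = 95
‖A‖ = √97 = 9.8489, ‖B‖ = √113 = 10.6301
cos = 95/(√97·√113) = 95/√10961 = 0.9074

0.9074


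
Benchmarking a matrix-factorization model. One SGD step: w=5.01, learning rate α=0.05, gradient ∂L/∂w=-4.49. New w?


w_new = w - α·∇
= 5.01 - 0.05·-4.49
= 5.01 + 0.2245
= 5.2345

5.2345


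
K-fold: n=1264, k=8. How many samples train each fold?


Fold size = 1264/8 = 158
Training per fold = 1264 - 158 = 1106

1106


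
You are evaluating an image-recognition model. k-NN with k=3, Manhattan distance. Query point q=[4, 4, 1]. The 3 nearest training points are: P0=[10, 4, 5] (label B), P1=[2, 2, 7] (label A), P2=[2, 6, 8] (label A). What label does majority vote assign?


d(q,P0) = 10  (label B)
d(q,P1) = 10  (label A)
d(q,P2) = 11  (label A)
Votes: A=2, B=1
Majority → A

A


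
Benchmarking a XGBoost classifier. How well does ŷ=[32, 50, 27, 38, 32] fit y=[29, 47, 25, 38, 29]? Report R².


ȳ = 33.6
SS_res = Σ(y-ŷ)² = 31
SS_tot = Σ(y-ȳ)² = 315.2
R² = 1 - SS_res/SS_tot = 1 - 0.0984 = 0.9016

0.9016


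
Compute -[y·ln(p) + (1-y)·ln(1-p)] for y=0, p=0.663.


BCE = -[y·ln(p) + (1-y)·ln(1-p)]
= -0 - 1·ln(1-0.663)
= -ln(0.337) = 1.0877

1.0877


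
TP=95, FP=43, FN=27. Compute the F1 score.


Precision = 95/138 = 0.6884
Recall = 95/122 = 0.7787
F1 = 2·P·R/(P+R) = 2·TP/(2·TP+FP+FN) = 190/(190+43+27) = 190/260 = 0.7308

0.7308


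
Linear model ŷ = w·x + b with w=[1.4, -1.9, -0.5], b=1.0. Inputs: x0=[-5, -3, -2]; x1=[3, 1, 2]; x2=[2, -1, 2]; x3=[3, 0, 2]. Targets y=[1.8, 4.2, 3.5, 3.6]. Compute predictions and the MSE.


ŷ0 = (1.4)·(-5) + (-1.9)·(-3) + (-0.5)·(-2) + 1.0 = 0.7
ŷ1 = (1.4)·(3) + (-1.9)·(1) + (-0.5)·(2) + 1.0 = 2.3
ŷ2 = (1.4)·(2) + (-1.9)·(-1) + (-0.5)·(2) + 1.0 = 4.7
ŷ3 = (1.4)·(3) + (-1.9)·(0) + (-0.5)·(2) + 1.0 = 4.2
errors² = [1.21, 3.61, 1.44, 0.36]
MSE = 6.6200/4 = 1.655

1.655


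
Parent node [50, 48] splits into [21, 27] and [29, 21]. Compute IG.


Parent = [50, 48], H_parent = 0.9997
H_left = 0.9887 (n=48), H_right = 0.9815 (n=50)
H_children = (48/98)·0.9887 + (50/98)·0.9815 = 0.985
IG = 0.9997 - 0.985 = 0.0147

0.0147


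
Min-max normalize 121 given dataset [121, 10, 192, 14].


min=10, max=192
(121-10)/(192-10) = 111/182 = 0.6099

0.6099


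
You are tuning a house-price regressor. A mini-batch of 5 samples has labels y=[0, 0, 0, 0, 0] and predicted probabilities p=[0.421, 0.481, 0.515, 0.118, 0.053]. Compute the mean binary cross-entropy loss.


L[0] = -ln(1-0.421) = -ln(0.579) = 0.5465
L[1] = -ln(1-0.481) = -ln(0.519) = 0.6559
L[2] = -ln(1-0.515) = -ln(0.485) = 0.7236
L[3] = -ln(1-0.118) = -ln(0.882) = 0.1256
L[4] = -ln(1-0.053) = -ln(0.947) = 0.0545
mean = (0.5465 + 0.6559 + 0.7236 + 0.1256 + 0.0545)/5 = 0.4212

0.4212


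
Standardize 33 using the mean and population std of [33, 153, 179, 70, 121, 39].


μ = 99.1667, σ = 55.6729
z = (33 - 99.1667)/55.6729 = -1.1885

-1.1885


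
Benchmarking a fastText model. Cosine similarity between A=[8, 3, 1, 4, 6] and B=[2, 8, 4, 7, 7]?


A·B = 8·2 + 3·8 + 1·4 + 4·7 + 6·7 = 114
‖A‖ = √126 = 11.225, ‖B‖ = √182 = 13.4907
cos = 114/(√126·√182) = 114/√22932 = 0.7528

0.7528


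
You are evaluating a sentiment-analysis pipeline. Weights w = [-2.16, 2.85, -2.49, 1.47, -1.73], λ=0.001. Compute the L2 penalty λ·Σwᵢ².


‖w‖₂² = (-2.16)² + (2.85)² + (-2.49)² + (1.47)² + (-1.73)²
     = 4.6656 + 8.1225 + 6.2001 + 2.1609 + 2.9929
     = 24.142
λ·‖w‖₂² = 0.001·24.142 = 0.024142

0.024142


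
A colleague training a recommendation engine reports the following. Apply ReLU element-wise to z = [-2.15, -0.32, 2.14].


ReLU(-2.15) = max(0, -2.15) = 0.0
ReLU(-0.32) = max(0, -0.32) = 0.0
ReLU(2.14) = max(0, 2.14) = 2.14
result = [0.0, 0.0, 2.14]

[0.0, 0.0, 2.14]


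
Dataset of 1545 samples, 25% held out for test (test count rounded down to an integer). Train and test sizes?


Test = ⌊1545·25/100⌋ = 386
Train = 1545 - 386 = 1159

Train: 1159, Test: 386


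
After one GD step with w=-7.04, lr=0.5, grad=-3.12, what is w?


w_new = w - α·∇
= -7.04 - 0.5·-3.12
= -7.04 + 1.56
= -5.48

-5.48


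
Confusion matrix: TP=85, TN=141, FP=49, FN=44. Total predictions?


Total = TP + TN + FP + FN
= 85 + 141 + 49 + 44
= 319
(Predicted positive: 134, predicted negative: 185)

319


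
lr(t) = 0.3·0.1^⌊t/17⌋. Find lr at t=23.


n_drops = ⌊23/17⌋ = 1
lr = 0.3·0.1^1 = 0.3·0.1 = 0.03

0.03


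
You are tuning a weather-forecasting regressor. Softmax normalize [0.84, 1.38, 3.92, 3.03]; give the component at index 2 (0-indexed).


Exponentials: e^0.84=2.3164, e^1.38=3.9749, e^3.92=50.4004, e^3.03=20.6972
Sum = 77.3889
Softmax = [0.0299, 0.0514, 0.6513, 0.2674]
p[2] = 50.4004/77.3889 = 0.6513

0.6513


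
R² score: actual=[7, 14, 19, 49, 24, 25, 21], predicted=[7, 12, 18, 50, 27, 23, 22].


ȳ = 22.7143
SS_res = Σ(y-ŷ)² = 20
SS_tot = Σ(y-ȳ)² = 1037.43
R² = 1 - SS_res/SS_tot = 1 - 0.0193 = 0.9807

0.9807


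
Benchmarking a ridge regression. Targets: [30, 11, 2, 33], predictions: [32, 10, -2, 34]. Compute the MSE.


Squared errors: (30-32)²=4, (11-10)²=1, (2+ 2)²=16, (33-34)²=1
Sum = 22
MSE = 22/4 = 11/2

11/2


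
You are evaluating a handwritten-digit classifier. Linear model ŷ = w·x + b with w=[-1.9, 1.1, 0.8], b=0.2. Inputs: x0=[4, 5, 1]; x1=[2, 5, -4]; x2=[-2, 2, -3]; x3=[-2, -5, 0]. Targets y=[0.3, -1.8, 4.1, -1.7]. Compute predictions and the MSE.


ŷ0 = (-1.9)·(4) + (1.1)·(5) + (0.8)·(1) + 0.2 = -1.1
ŷ1 = (-1.9)·(2) + (1.1)·(5) + (0.8)·(-4) + 0.2 = -1.3
ŷ2 = (-1.9)·(-2) + (1.1)·(2) + (0.8)·(-3) + 0.2 = 3.8
ŷ3 = (-1.9)·(-2) + (1.1)·(-5) + (0.8)·(0) + 0.2 = -1.5
errors² = [1.96, 0.25, 0.09, 0.04]
MSE = 2.3400/4 = 0.585

0.585


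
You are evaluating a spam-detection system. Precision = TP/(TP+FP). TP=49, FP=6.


Precision = TP/(TP+FP)
= 49/(49+6)
= 49/55 = 89.09%

89.09%


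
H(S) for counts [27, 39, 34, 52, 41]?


Probabilities: [27/193, 39/193, 34/193, 52/193, 41/193] ≈ [0.1399, 0.2021, 0.1762, 0.2694, 0.2124]
H = -((27/193)·log₂(27/193) + (39/193)·log₂(39/193) + (34/193)·log₂(34/193) + (52/193)·log₂(52/193) + (41/193)·log₂(41/193))
  = 2.289 bits

2.289 bits


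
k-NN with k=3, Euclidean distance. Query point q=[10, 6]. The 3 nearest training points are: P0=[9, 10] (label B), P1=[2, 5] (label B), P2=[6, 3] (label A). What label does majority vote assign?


d(q,P0) = 4.1231  (label B)
d(q,P1) = 8.0623  (label B)
d(q,P2) = 5.0  (label A)
Votes: A=1, B=2
Majority → B

B


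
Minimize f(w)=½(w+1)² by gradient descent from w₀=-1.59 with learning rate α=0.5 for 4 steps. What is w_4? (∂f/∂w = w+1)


step 1: grad = -1.59+1 = -0.59; w = -1.59 - 0.5·(-0.59) = -1.295
step 2: grad = -1.295+1 = -0.295; w = -1.295 - 0.5·(-0.295) = -1.1475
step 3: grad = -1.1475+1 = -0.1475; w = -1.1475 - 0.5·(-0.1475) = -1.07375
step 4: grad = -1.07375+1 = -0.07375; w = -1.07375 - 0.5·(-0.07375) = -1.036875

-1.036875


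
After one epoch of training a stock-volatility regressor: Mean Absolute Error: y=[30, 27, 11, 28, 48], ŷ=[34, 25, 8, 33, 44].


Absolute errors: |30-34|=4, |27-25|=2, |11-8|=3, |28-33|=5, |48-44|=4
Sum = 18
MAE = 18/5 = 18/5

18/5


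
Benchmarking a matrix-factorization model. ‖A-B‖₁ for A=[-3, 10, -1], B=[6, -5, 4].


d = |-3-6| + |10+ 5| + |-1-4|
  = 9 + 15 + 5
  = 29

29


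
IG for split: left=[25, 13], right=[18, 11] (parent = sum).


Parent = [43, 24], H_parent = 0.9412
H_left = 0.9268 (n=38), H_right = 0.9576 (n=29)
H_children = (38/67)·0.9268 + (29/67)·0.9576 = 0.9401
IG = 0.9412 - 0.9401 = 0.0011

0.0011


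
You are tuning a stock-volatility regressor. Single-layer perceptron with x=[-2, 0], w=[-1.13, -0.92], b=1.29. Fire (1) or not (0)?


z = (-2)·(-1.13) + (0)·(-0.92) + 1.29
  = 3.55
step(z) = 1 (z≥0)

1


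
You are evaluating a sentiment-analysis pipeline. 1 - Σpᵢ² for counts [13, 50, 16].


Probabilities: [13/79, 50/79, 16/79] ≈ [0.1646, 0.6329, 0.2025]
Σpᵢ² = (169 + 2500 + 256)/79² = 2925/6241
Gini = 1 - Σpᵢ² = 1 - 2925/6241 = 0.5313

0.5313


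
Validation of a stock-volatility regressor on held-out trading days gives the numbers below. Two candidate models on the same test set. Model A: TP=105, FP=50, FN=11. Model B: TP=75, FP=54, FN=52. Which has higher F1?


Model A: P=105/155=0.6774, R=105/116=0.9052, F1=2PR/(P+R)=2TP/(2TP+FP+FN)=210/271=0.7749
Model B: P=75/129=0.5814, R=75/127=0.5906, F1=2PR/(P+R)=2TP/(2TP+FP+FN)=150/256=0.5859
0.7749 > 0.5859 → Model A

Model A


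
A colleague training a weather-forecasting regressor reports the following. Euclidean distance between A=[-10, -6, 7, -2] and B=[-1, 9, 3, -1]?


d = √((-10+ 1)² + (-6-9)² + (7-3)² + (-2+ 1)²)
  = √(81 + 225 + 16 + 1)
  = √323 = 17.9722

17.9722


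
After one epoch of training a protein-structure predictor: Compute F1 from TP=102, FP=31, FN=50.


Precision = 102/133 = 0.7669
Recall = 102/152 = 0.6711
F1 = 2·P·R/(P+R) = 2·TP/(2·TP+FP+FN) = 204/(204+31+50) = 204/285 = 0.7158

0.7158


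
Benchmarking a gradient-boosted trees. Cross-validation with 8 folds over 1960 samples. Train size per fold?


Fold size = 1960/8 = 245
Training per fold = 1960 - 245 = 1715

1715


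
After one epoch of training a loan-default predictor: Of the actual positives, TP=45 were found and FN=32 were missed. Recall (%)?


Recall = TP/(TP+FN)
= 45/(45+32)
= 45/77 = 58.44%

58.44%


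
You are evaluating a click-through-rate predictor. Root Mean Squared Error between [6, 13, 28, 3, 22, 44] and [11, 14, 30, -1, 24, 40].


MSE = 66/6 = 11
RMSE = √(66/6) = 3.3166

3.3166


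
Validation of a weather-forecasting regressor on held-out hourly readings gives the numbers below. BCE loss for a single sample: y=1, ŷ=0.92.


BCE = -[y·ln(p) + (1-y)·ln(1-p)]
= -1·ln(0.92) - 0
= -ln(0.92) = 0.0834

0.0834


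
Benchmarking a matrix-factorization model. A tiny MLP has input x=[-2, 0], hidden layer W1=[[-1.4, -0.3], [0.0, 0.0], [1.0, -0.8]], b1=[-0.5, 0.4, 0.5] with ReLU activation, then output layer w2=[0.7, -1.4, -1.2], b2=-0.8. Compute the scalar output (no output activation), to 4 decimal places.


z1[0] = (-1.4)·(-2) + (-0.3)·(0) - 0.5 = 2.3
z1[1] = (0.0)·(-2) + (0.0)·(0) + 0.4 = 0.4
z1[2] = (1.0)·(-2) + (-0.8)·(0) + 0.5 = -1.5
h = ReLU(z1) = [2.3, 0.4, 0.0]
output = (0.7)·(2.3) + (-1.4)·(0.4) + (-1.2)·(0.0) - 0.8 = 0.25

0.25


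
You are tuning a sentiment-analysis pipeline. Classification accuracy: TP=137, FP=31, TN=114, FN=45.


Accuracy = (TP+TN)/(TP+TN+FP+FN)
= (137+114)/(327)
= 251/327 = 76.76%

76.76%


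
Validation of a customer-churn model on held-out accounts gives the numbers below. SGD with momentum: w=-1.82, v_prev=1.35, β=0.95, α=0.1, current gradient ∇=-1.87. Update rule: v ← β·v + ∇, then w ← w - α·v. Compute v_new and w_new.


v_new = 0.95·1.35 - 1.87 = 1.2825 - 1.87 = -0.5875
w_new = -1.82 - 0.1·-0.5875 = -1.82 + 0.05875 = -1.76125

v_new=-0.5875, w_new=-1.76125


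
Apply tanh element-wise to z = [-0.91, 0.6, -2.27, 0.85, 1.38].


tanh(-0.91) = -0.7211
tanh(0.6) = 0.537
tanh(-2.27) = -0.9789
tanh(0.85) = 0.6911
tanh(1.38) = 0.881
result = [-0.7211, 0.537, -0.9789, 0.6911, 0.881]

[-0.7211, 0.537, -0.9789, 0.6911, 0.881]


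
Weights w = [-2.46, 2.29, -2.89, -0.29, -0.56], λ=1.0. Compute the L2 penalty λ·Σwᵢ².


‖w‖₂² = (-2.46)² + (2.29)² + (-2.89)² + (-0.29)² + (-0.56)²
     = 6.0516 + 5.2441 + 8.3521 + 0.0841 + 0.3136
     = 20.0455
λ·‖w‖₂² = 1.0·20.0455 = 20.0455

20.0455


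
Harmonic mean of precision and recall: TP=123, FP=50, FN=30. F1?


Precision = 123/173 = 0.711
Recall = 123/153 = 0.8039
F1 = 2·P·R/(P+R) = 2·TP/(2·TP+FP+FN) = 246/(246+50+30) = 246/326 = 0.7546

0.7546


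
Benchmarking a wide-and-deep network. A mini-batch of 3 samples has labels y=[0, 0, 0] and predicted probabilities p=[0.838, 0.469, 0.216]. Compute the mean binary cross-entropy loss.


L[0] = -ln(1-0.838) = -ln(0.162) = 1.8202
L[1] = -ln(1-0.469) = -ln(0.531) = 0.633
L[2] = -ln(1-0.216) = -ln(0.784) = 0.2433
mean = (1.8202 + 0.633 + 0.2433)/3 = 0.8988

0.8988


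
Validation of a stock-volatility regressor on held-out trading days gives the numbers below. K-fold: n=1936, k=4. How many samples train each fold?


Fold size = 1936/4 = 484
Training per fold = 1936 - 484 = 1452

1452


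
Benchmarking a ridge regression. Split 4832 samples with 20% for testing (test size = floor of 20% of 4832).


Test = ⌊4832·20/100⌋ = 966
Train = 4832 - 966 = 3866

Train: 3866, Test: 966


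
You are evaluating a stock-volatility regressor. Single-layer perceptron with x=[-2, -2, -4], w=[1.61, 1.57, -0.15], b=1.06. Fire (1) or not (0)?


z = (-2)·(1.61) + (-2)·(1.57) + (-4)·(-0.15) + 1.06
  = -4.7
step(z) = 0 (z<0)

0


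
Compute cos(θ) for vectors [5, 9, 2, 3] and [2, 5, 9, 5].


A·B = 5·2 + 9·5 + 2·9 + 3·5 = 88
‖A‖ = √119 = 10.9087, ‖B‖ = √135 = 11.619
cos = 88/(√119·√135) = 88/√16065 = 0.6943

0.6943


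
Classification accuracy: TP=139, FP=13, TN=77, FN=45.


Accuracy = (TP+TN)/(TP+TN+FP+FN)
= (139+77)/(274)
= 216/274 = 78.83%

78.83%


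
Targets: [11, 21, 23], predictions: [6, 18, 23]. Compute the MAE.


Absolute errors: |11-6|=5, |21-18|=3, |23-23|=0
Sum = 8
MAE = 8/3 = 8/3

8/3


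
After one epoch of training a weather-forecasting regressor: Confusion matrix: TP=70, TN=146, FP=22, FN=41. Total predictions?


Total = TP + TN + FP + FN
= 70 + 146 + 22 + 41
= 279
(Predicted positive: 92, predicted negative: 187)

279


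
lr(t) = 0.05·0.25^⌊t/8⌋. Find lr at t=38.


n_drops = ⌊38/8⌋ = 4
lr = 0.05·0.25^4 = 0.05·0.00390625 = 0.0001953125

0.0001953125


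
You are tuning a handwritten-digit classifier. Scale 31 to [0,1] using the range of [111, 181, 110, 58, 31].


min=31, max=181
(31-31)/(181-31) = 0/150 = 0.0

0.0


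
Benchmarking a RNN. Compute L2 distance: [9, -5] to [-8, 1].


d = √((9+ 8)² + (-5-1)²)
  = √(289 + 36)
  = √325 = 18.0278

18.0278


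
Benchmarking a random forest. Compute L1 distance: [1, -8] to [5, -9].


d = |1-5| + |-8+ 9|
  = 4 + 1
  = 5

5


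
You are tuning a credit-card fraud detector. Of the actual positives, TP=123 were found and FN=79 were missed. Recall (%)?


Recall = TP/(TP+FN)
= 123/(123+79)
= 123/202 = 60.89%

60.89%


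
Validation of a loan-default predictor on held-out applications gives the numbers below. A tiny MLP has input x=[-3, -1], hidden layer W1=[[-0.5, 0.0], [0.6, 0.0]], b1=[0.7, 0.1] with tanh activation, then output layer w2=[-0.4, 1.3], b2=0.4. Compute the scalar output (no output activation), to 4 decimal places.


z1[0] = (-0.5)·(-3) + (0.0)·(-1) + 0.7 = 2.2
z1[1] = (0.6)·(-3) + (0.0)·(-1) + 0.1 = -1.7
h = tanh(z1) = [0.9757, -0.9354]
output = (-0.4)·(0.9757) + (1.3)·(-0.9354) + 0.4 = -1.2063

-1.2063


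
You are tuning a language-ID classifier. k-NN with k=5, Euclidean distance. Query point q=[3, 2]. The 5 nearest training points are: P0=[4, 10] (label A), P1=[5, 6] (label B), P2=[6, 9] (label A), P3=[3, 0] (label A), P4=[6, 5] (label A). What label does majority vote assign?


d(q,P0) = 8.0623  (label A)
d(q,P1) = 4.4721  (label B)
d(q,P2) = 7.6158  (label A)
d(q,P3) = 2.0  (label A)
d(q,P4) = 4.2426  (label A)
Votes: A=4, B=1
Majority → A

A


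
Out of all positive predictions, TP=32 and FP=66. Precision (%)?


Precision = TP/(TP+FP)
= 32/(32+66)
= 32/98 = 32.65%

32.65%


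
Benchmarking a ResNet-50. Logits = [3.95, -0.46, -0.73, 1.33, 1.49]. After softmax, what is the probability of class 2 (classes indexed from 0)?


Exponentials: e^3.95=51.9354, e^-0.46=0.6313, e^-0.73=0.4819, e^1.33=3.781, e^1.49=4.4371
Sum = 61.2667
Softmax = [0.8477, 0.0103, 0.0079, 0.0617, 0.0724]
p[2] = 0.4819/61.2667 = 0.0079

0.0079


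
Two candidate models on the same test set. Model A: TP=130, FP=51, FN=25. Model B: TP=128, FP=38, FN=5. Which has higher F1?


Model A: P=130/181=0.7182, R=130/155=0.8387, F1=2PR/(P+R)=2TP/(2TP+FP+FN)=260/336=0.7738
Model B: P=128/166=0.7711, R=128/133=0.9624, F1=2PR/(P+R)=2TP/(2TP+FP+FN)=256/299=0.8562
0.7738 < 0.8562 → Model B

Model B


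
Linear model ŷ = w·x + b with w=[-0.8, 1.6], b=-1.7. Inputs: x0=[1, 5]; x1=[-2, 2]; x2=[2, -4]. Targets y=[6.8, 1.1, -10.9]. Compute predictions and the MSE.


ŷ0 = (-0.8)·(1) + (1.6)·(5) - 1.7 = 5.5
ŷ1 = (-0.8)·(-2) + (1.6)·(2) - 1.7 = 3.1
ŷ2 = (-0.8)·(2) + (1.6)·(-4) - 1.7 = -9.7
errors² = [1.69, 4.0, 1.44]
MSE = 7.1300/3 = 2.3767

2.3767


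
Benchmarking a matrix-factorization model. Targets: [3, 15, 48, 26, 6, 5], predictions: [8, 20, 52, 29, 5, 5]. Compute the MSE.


Squared errors: (3-8)²=25, (15-20)²=25, (48-52)²=16, (26-29)²=9, (6-5)²=1, (5-5)²=0
Sum = 76
MSE = 76/6 = 38/3

38/3


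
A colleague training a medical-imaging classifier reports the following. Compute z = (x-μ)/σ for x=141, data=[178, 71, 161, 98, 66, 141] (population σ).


μ = 119.1667, σ = 43.3644
z = (141 - 119.1667)/43.3644 = 0.5035

0.5035


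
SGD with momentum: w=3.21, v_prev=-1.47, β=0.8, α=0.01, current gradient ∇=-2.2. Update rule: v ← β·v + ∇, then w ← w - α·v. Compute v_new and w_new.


v_new = 0.8·-1.47 - 2.2 = -1.176 - 2.2 = -3.376
w_new = 3.21 - 0.01·-3.376 = 3.21 + 0.03376 = 3.24376

v_new=-3.376, w_new=3.24376


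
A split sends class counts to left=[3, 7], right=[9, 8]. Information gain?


Parent = [12, 15], H_parent = 0.9911
H_left = 0.8813 (n=10), H_right = 0.9975 (n=17)
H_children = (10/27)·0.8813 + (17/27)·0.9975 = 0.9545
IG = 0.9911 - 0.9545 = 0.0366

0.0366


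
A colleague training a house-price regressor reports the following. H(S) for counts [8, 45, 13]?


Probabilities: [8/66, 45/66, 13/66] ≈ [0.1212, 0.6818, 0.197]
H = -((8/66)·log₂(8/66) + (45/66)·log₂(45/66) + (13/66)·log₂(13/66))
  = 1.2074 bits

1.2074 bits


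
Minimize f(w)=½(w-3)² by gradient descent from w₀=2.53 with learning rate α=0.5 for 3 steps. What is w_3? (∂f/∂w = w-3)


step 1: grad = 2.53-3 = -0.47; w = 2.53 - 0.5·(-0.47) = 2.765
step 2: grad = 2.765-3 = -0.235; w = 2.765 - 0.5·(-0.235) = 2.8825
step 3: grad = 2.8825-3 = -0.1175; w = 2.8825 - 0.5·(-0.1175) = 2.94125

2.94125


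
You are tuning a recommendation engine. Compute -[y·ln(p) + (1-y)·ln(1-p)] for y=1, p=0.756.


BCE = -[y·ln(p) + (1-y)·ln(1-p)]
= -1·ln(0.756) - 0
= -ln(0.756) = 0.2797

0.2797


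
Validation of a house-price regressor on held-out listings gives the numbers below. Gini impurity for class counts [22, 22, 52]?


Probabilities: [22/96, 22/96, 52/96] ≈ [0.2292, 0.2292, 0.5417]
Σpᵢ² = (484 + 484 + 2704)/96² = 3672/9216
Gini = 1 - Σpᵢ² = 1 - 3672/9216 = 0.6016

0.6016


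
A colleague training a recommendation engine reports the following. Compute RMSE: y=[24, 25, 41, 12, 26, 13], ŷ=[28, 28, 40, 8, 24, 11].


MSE = 50/6 = 8.3333
RMSE = √(50/6) = 2.8868

2.8868


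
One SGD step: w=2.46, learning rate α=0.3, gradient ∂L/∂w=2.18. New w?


w_new = w - α·∇
= 2.46 - 0.3·2.18
= 2.46 - 0.654
= 1.806

1.806


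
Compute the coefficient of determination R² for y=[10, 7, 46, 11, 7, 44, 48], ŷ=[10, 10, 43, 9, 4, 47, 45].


ȳ = 24.7143
SS_res = Σ(y-ŷ)² = 49
SS_tot = Σ(y-ȳ)² = 2399.43
R² = 1 - SS_res/SS_tot = 1 - 0.0204 = 0.9796

0.9796


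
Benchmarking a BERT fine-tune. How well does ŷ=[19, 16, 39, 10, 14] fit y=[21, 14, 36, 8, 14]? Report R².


ȳ = 18.6
SS_res = Σ(y-ŷ)² = 21
SS_tot = Σ(y-ȳ)² = 463.2
R² = 1 - SS_res/SS_tot = 1 - 0.0453 = 0.9547

0.9547


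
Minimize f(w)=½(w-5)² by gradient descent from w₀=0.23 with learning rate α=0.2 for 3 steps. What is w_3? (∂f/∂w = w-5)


step 1: grad = 0.23-5 = -4.77; w = 0.23 - 0.2·(-4.77) = 1.184
step 2: grad = 1.184-5 = -3.816; w = 1.184 - 0.2·(-3.816) = 1.9472
step 3: grad = 1.9472-5 = -3.0528; w = 1.9472 - 0.2·(-3.0528) = 2.55776

2.55776


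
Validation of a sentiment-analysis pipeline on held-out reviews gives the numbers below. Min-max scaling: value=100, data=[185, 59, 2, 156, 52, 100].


min=2, max=185
(100-2)/(185-2) = 98/183 = 0.5355

0.5355


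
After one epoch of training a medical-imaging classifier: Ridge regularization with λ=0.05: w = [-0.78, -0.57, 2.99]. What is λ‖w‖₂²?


‖w‖₂² = (-0.78)² + (-0.57)² + (2.99)²
     = 0.6084 + 0.3249 + 8.9401
     = 9.8734
λ·‖w‖₂² = 0.05·9.8734 = 0.49367

0.49367


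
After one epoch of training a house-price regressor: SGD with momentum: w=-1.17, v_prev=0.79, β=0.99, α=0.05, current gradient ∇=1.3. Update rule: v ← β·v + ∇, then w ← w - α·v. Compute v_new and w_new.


v_new = 0.99·0.79 + 1.3 = 0.7821 + 1.3 = 2.0821
w_new = -1.17 - 0.05·2.0821 = -1.17 - 0.104105 = -1.274105

v_new=2.0821, w_new=-1.274105


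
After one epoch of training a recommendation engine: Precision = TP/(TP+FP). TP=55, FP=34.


Precision = TP/(TP+FP)
= 55/(55+34)
= 55/89 = 61.8%

61.8%


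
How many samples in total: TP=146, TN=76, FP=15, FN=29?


Total = TP + TN + FP + FN
= 146 + 76 + 15 + 29
= 266
(Predicted positive: 161, predicted negative: 105)

266
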